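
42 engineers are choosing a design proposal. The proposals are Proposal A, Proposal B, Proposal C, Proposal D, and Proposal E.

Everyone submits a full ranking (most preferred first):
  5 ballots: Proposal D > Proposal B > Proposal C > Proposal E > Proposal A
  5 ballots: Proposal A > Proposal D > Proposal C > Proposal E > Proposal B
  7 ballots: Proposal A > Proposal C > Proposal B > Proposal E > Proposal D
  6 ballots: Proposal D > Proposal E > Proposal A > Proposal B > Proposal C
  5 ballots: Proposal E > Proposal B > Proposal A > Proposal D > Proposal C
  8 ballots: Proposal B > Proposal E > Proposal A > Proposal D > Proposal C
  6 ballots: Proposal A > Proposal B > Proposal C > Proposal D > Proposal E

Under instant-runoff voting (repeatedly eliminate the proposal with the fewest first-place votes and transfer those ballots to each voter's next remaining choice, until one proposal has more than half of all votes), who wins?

Proposal A

Round 1: Proposal A 18, Proposal B 8, Proposal C 0, Proposal D 11, Proposal E 5. Proposal C eliminated.
Round 2: Proposal A 18, Proposal B 8, Proposal D 11, Proposal E 5. Proposal E eliminated.
Round 3: Proposal A 18, Proposal B 13, Proposal D 11. Proposal D eliminated.
Round 4: Proposal A 24, Proposal B 18. Proposal A has a majority (≥22).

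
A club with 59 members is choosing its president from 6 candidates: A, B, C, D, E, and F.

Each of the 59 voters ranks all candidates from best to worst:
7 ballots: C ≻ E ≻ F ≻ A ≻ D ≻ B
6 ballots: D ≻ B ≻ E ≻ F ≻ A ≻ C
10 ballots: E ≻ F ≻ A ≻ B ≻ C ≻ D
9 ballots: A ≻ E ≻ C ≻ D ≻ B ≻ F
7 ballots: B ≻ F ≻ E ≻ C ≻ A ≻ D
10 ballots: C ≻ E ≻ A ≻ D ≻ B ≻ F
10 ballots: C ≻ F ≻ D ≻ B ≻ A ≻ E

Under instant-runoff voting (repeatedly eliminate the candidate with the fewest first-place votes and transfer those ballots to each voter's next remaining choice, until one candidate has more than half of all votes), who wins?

Round 1: A 9, B 7, C 27, D 6, E 10, F 0. F eliminated.
Round 2: A 9, B 7, C 27, D 6, E 10. D eliminated.
Round 3: A 9, B 13, C 27, E 10. A eliminated.
Round 4: B 13, C 27, E 19. B eliminated.
Round 5: C 27, E 32. E has a majority (≥30).

E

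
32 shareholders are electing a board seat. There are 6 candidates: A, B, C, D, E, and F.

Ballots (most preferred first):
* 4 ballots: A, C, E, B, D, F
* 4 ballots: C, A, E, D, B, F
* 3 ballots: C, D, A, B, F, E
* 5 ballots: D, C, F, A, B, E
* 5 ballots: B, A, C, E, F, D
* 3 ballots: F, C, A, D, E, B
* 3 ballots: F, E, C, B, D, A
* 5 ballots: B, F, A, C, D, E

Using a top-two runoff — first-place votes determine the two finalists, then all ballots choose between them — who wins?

C

Round 1 first-place votes: A 4, B 10, C 7, D 5, E 0, F 6. B and C advance.
Runoff: B is ranked above C on 10 ballots, C above B on 22.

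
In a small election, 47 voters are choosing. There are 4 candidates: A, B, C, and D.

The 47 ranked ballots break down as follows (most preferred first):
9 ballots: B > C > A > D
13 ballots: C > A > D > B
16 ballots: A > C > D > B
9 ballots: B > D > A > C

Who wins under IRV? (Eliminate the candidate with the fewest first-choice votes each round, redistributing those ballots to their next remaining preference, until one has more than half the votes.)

Round 1: A 16, B 18, C 13, D 0. D eliminated.
Round 2: A 16, B 18, C 13. C eliminated.
Round 3: A 29, B 18. A has a majority (≥24).

A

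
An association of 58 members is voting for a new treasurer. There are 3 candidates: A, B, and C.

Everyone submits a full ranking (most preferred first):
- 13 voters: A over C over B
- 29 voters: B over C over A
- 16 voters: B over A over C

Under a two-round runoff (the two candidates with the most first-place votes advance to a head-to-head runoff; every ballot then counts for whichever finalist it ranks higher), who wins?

Round 1 first-place votes: A 13, B 45, C 0. B and A advance.
Runoff: B is ranked above A on 45 ballots, A above B on 13.

B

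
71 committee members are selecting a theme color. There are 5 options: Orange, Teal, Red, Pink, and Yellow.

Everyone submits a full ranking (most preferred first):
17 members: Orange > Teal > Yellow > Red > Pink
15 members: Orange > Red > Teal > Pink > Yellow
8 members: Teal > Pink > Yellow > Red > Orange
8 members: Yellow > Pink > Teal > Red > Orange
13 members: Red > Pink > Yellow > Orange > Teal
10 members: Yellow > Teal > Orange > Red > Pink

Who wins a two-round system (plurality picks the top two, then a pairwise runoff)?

Yellow

Round 1 first-place votes: Orange 32, Teal 8, Red 13, Pink 0, Yellow 18. Orange and Yellow advance.
Runoff: Orange is ranked above Yellow on 32 ballots, Yellow above Orange on 39.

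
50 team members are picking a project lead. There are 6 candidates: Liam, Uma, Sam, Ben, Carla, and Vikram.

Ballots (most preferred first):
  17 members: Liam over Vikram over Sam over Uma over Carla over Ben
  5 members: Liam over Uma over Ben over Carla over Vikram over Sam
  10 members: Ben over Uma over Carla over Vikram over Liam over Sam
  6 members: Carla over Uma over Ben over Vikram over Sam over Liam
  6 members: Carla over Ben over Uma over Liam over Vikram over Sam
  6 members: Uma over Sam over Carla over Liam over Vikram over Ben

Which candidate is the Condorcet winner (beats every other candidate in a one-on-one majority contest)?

Uma

Uma vs Liam: 28–22
Uma vs Sam: 33–17
Uma vs Ben: 34–16
Uma vs Carla: 38–12
Uma vs Vikram: 33–17
Uma beats every other candidate.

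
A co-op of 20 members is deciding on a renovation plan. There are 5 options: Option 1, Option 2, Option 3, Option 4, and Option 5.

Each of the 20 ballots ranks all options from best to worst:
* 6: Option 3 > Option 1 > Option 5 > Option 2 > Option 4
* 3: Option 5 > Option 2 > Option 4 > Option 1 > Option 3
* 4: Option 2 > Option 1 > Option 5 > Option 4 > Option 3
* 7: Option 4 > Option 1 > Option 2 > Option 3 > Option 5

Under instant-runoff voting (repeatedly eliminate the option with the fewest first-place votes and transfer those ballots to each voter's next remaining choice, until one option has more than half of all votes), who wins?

Option 2

Round 1: Option 1 0, Option 2 4, Option 3 6, Option 4 7, Option 5 3. Option 1 eliminated.
Round 2: Option 2 4, Option 3 6, Option 4 7, Option 5 3. Option 5 eliminated.
Round 3: Option 2 7, Option 3 6, Option 4 7. Option 3 eliminated.
Round 4: Option 2 13, Option 4 7. Option 2 has a majority (≥11).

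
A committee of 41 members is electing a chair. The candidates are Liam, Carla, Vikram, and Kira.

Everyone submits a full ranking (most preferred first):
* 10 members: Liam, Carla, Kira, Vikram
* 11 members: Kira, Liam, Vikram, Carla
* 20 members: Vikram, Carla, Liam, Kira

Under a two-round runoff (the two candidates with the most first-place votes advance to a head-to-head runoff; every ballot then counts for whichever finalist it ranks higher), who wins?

Round 1 first-place votes: Liam 10, Carla 0, Vikram 20, Kira 11. Vikram and Kira advance.
Runoff: Vikram is ranked above Kira on 20 ballots, Kira above Vikram on 21.

Kira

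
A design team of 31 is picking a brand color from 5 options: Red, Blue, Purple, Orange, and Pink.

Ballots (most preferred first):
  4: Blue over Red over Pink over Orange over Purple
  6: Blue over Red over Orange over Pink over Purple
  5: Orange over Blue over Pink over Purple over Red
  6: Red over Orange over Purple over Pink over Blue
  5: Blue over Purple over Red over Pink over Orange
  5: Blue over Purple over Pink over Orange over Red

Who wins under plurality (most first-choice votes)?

Blue

First-place votes: Red 6, Blue 20, Purple 0, Orange 5, Pink 0.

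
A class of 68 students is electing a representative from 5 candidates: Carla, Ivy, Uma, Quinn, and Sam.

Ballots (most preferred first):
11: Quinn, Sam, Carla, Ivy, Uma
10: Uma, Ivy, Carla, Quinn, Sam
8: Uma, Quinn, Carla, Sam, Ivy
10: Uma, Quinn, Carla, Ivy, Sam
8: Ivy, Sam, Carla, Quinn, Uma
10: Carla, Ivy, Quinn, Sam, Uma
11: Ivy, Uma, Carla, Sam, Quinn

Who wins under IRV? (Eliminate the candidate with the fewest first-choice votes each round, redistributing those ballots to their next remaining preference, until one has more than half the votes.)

Ivy

Round 1: Carla 10, Ivy 19, Uma 28, Quinn 11, Sam 0. Sam eliminated.
Round 2: Carla 10, Ivy 19, Uma 28, Quinn 11. Carla eliminated.
Round 3: Ivy 29, Uma 28, Quinn 11. Quinn eliminated.
Round 4: Ivy 40, Uma 28. Ivy has a majority (≥35).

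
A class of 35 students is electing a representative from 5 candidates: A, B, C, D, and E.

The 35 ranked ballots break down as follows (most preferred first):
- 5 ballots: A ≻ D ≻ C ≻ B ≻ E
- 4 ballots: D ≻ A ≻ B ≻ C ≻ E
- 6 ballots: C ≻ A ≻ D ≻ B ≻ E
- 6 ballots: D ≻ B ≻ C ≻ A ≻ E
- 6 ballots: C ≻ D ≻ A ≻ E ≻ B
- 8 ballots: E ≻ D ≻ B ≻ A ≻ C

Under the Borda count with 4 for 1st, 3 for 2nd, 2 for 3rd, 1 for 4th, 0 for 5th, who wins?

D

A: 5×4 + 4×3 + 6×3 + 6×1 + 6×2 + 8×1 = 76
B: 5×1 + 4×2 + 6×1 + 6×3 + 6×0 + 8×2 = 53
C: 5×2 + 4×1 + 6×4 + 6×2 + 6×4 + 8×0 = 74
D: 5×3 + 4×4 + 6×2 + 6×4 + 6×3 + 8×3 = 109
E: 5×0 + 4×0 + 6×0 + 6×0 + 6×1 + 8×4 = 38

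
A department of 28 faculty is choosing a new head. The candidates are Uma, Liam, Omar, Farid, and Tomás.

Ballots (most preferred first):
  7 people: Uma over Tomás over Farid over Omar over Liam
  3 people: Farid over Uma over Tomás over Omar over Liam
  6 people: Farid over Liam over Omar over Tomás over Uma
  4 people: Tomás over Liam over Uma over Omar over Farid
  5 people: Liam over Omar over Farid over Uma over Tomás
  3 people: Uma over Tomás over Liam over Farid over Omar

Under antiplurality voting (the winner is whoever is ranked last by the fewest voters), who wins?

Last-place votes: Uma 6, Liam 10, Omar 3, Farid 4, Tomás 5.

Omar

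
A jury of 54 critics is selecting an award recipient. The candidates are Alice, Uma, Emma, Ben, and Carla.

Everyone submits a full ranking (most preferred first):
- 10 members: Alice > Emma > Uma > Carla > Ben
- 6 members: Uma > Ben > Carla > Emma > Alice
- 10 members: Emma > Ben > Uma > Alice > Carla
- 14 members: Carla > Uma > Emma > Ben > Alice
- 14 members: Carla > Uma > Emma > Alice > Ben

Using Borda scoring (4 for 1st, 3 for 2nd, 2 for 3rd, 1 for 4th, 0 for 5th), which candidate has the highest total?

Uma

Alice: 10×4 + 6×0 + 10×1 + 14×0 + 14×1 = 64
Uma: 10×2 + 6×4 + 10×2 + 14×3 + 14×3 = 148
Emma: 10×3 + 6×1 + 10×4 + 14×2 + 14×2 = 132
Ben: 10×0 + 6×3 + 10×3 + 14×1 + 14×0 = 62
Carla: 10×1 + 6×2 + 10×0 + 14×4 + 14×4 = 134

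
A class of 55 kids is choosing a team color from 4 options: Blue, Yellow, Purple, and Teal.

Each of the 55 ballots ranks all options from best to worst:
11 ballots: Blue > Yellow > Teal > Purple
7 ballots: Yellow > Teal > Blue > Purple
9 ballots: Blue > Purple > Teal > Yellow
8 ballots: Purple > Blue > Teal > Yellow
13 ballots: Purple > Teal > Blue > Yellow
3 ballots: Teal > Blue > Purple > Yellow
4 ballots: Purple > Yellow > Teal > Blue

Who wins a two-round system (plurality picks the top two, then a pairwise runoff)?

Blue

Round 1 first-place votes: Blue 20, Yellow 7, Purple 25, Teal 3. Purple and Blue advance.
Runoff: Purple is ranked above Blue on 25 ballots, Blue above Purple on 30.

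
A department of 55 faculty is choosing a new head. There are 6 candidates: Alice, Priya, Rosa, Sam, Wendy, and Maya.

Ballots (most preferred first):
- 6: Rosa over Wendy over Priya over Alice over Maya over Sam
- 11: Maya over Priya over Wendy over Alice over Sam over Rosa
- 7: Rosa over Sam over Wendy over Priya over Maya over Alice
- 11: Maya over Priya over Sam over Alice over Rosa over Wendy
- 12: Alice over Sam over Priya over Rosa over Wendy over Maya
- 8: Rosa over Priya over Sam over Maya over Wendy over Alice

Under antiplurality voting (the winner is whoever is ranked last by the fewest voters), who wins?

Priya

Last-place votes: Alice 15, Priya 0, Rosa 11, Sam 6, Wendy 11, Maya 12.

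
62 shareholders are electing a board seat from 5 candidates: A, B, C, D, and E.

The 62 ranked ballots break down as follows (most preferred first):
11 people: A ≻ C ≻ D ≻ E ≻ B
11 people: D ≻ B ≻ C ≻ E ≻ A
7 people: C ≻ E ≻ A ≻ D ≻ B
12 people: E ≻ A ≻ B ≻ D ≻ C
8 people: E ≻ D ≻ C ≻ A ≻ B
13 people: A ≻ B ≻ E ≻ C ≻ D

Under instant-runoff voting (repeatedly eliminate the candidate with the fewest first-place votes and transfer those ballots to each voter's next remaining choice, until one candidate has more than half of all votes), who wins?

Round 1: A 24, B 0, C 7, D 11, E 20. B eliminated.
Round 2: A 24, C 7, D 11, E 20. C eliminated.
Round 3: A 24, D 11, E 27. D eliminated.
Round 4: A 24, E 38. E has a majority (≥32).

E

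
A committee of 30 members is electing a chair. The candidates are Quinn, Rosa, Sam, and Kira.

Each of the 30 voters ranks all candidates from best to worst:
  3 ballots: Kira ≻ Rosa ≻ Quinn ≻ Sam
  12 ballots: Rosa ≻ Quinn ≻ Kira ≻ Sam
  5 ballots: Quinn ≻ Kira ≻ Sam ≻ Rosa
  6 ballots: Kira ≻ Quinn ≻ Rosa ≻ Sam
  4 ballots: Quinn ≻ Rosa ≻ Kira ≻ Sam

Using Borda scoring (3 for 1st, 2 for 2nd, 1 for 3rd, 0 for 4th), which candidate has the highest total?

Quinn: 3×1 + 12×2 + 5×3 + 6×2 + 4×3 = 66
Rosa: 3×2 + 12×3 + 5×0 + 6×1 + 4×2 = 56
Sam: 3×0 + 12×0 + 5×1 + 6×0 + 4×0 = 5
Kira: 3×3 + 12×1 + 5×2 + 6×3 + 4×1 = 53

Quinn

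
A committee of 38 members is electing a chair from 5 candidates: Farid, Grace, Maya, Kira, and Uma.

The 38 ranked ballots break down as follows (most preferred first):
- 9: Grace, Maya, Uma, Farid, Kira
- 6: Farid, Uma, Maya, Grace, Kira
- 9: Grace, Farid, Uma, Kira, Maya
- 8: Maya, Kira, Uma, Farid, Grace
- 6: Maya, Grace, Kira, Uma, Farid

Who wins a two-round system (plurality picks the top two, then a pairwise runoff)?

Maya

Round 1 first-place votes: Farid 6, Grace 18, Maya 14, Kira 0, Uma 0. Grace and Maya advance.
Runoff: Grace is ranked above Maya on 18 ballots, Maya above Grace on 20.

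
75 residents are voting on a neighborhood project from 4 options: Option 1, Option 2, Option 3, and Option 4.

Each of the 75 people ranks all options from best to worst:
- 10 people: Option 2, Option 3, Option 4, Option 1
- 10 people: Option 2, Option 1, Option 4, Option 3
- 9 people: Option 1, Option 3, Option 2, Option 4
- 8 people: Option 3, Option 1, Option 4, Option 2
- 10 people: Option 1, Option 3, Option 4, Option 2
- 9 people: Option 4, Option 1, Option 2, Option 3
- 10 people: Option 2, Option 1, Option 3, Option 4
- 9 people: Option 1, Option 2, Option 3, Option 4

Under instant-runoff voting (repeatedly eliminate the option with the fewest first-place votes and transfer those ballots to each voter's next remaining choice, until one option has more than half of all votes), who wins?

Round 1: Option 1 28, Option 2 30, Option 3 8, Option 4 9. Option 3 eliminated.
Round 2: Option 1 36, Option 2 30, Option 4 9. Option 4 eliminated.
Round 3: Option 1 45, Option 2 30. Option 1 has a majority (≥38).

Option 1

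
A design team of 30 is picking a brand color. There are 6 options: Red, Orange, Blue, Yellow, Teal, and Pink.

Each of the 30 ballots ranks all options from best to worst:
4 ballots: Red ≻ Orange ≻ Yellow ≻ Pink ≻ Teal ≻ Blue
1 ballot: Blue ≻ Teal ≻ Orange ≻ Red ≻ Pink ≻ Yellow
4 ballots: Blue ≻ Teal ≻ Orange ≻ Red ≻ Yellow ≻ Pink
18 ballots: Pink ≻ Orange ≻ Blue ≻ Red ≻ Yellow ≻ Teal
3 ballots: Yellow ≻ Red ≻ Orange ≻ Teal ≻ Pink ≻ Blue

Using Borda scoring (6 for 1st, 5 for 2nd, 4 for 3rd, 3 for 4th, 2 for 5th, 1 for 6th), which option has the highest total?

Orange

Red: 4×6 + 1×3 + 4×3 + 18×3 + 3×5 = 108
Orange: 4×5 + 1×4 + 4×4 + 18×5 + 3×4 = 142
Blue: 4×1 + 1×6 + 4×6 + 18×4 + 3×1 = 109
Yellow: 4×4 + 1×1 + 4×2 + 18×2 + 3×6 = 79
Teal: 4×2 + 1×5 + 4×5 + 18×1 + 3×3 = 60
Pink: 4×3 + 1×2 + 4×1 + 18×6 + 3×2 = 132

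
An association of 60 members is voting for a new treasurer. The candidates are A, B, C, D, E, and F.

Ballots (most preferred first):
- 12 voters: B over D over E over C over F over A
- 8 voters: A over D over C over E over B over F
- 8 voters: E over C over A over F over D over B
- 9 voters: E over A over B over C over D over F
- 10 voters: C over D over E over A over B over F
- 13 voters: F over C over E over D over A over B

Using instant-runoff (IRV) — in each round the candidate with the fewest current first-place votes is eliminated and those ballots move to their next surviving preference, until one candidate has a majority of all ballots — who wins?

C

Round 1: A 8, B 12, C 10, D 0, E 17, F 13. D eliminated.
Round 2: A 8, B 12, C 10, E 17, F 13. A eliminated.
Round 3: B 12, C 18, E 17, F 13. B eliminated.
Round 4: C 18, E 29, F 13. F eliminated.
Round 5: C 31, E 29. C has a majority (≥31).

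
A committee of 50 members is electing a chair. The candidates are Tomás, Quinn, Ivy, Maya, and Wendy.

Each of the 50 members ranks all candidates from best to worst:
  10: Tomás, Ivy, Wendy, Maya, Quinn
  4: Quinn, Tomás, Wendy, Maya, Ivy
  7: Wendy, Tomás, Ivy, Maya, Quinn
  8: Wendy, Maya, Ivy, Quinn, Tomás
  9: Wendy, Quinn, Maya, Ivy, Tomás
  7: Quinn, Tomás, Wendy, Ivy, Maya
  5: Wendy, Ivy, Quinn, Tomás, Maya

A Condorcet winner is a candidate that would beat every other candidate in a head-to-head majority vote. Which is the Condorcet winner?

Wendy vs Tomás: 29–21
Wendy vs Quinn: 39–11
Wendy vs Ivy: 40–10
Wendy vs Maya: 50–0
Wendy beats every other candidate.

Wendy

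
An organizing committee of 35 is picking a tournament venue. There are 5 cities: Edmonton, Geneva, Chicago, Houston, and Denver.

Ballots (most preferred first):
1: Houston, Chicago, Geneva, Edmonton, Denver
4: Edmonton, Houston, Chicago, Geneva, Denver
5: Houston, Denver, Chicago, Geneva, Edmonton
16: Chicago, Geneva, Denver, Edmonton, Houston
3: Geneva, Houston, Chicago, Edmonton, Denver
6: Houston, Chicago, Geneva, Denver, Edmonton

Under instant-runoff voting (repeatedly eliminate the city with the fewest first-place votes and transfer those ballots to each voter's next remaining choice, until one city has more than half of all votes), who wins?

Houston

Round 1: Edmonton 4, Geneva 3, Chicago 16, Houston 12, Denver 0. Denver eliminated.
Round 2: Edmonton 4, Geneva 3, Chicago 16, Houston 12. Geneva eliminated.
Round 3: Edmonton 4, Chicago 16, Houston 15. Edmonton eliminated.
Round 4: Chicago 16, Houston 19. Houston has a majority (≥18).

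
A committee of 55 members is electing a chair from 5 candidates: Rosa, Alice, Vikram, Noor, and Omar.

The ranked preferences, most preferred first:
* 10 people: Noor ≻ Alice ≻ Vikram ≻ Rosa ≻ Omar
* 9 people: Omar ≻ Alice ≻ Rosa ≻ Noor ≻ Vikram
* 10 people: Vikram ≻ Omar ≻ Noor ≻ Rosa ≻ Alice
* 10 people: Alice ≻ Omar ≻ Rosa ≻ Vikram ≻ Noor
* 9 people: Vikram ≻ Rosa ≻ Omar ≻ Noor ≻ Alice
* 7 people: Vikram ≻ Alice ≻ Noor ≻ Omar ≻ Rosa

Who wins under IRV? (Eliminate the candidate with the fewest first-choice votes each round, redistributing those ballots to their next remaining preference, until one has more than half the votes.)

Round 1: Rosa 0, Alice 10, Vikram 26, Noor 10, Omar 9. Rosa eliminated.
Round 2: Alice 10, Vikram 26, Noor 10, Omar 9. Omar eliminated.
Round 3: Alice 19, Vikram 26, Noor 10. Noor eliminated.
Round 4: Alice 29, Vikram 26. Alice has a majority (≥28).

Alice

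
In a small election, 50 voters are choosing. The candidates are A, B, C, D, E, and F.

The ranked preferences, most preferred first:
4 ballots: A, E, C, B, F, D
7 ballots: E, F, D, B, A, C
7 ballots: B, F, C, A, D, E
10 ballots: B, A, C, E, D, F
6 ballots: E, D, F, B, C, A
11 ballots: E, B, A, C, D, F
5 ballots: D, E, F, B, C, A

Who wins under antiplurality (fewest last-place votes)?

B

Last-place votes: A 11, B 0, C 7, D 4, E 7, F 21.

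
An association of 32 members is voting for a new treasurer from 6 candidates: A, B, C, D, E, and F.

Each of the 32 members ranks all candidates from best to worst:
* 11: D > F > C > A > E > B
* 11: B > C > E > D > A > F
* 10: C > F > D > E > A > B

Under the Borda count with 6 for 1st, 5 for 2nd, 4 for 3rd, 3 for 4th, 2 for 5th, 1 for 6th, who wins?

A: 11×3 + 11×2 + 10×2 = 75
B: 11×1 + 11×6 + 10×1 = 87
C: 11×4 + 11×5 + 10×6 = 159
D: 11×6 + 11×3 + 10×4 = 139
E: 11×2 + 11×4 + 10×3 = 96
F: 11×5 + 11×1 + 10×5 = 116

C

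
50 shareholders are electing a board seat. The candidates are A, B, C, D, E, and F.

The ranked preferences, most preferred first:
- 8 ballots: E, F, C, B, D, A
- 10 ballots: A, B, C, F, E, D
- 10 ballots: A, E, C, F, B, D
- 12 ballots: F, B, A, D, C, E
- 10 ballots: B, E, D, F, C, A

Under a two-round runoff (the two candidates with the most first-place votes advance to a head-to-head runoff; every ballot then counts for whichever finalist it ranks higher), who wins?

F

Round 1 first-place votes: A 20, B 10, C 0, D 0, E 8, F 12. A and F advance.
Runoff: A is ranked above F on 20 ballots, F above A on 30.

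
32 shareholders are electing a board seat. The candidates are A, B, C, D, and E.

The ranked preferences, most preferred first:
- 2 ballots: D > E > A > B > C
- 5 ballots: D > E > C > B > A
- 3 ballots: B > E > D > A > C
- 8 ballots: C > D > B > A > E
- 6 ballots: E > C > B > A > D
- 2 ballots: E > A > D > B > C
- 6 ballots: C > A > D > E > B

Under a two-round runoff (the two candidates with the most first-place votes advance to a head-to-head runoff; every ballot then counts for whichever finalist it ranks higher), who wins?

Round 1 first-place votes: A 0, B 3, C 14, D 7, E 8. C and E advance.
Runoff: C is ranked above E on 14 ballots, E above C on 18.

E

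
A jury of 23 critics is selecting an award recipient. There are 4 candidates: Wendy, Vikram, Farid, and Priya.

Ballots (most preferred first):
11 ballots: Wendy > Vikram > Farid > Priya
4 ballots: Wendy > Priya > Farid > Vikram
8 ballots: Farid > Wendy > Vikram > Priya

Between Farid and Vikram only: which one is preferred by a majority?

Farid is ranked above Vikram on 12 ballots; Vikram above Farid on 11.

Farid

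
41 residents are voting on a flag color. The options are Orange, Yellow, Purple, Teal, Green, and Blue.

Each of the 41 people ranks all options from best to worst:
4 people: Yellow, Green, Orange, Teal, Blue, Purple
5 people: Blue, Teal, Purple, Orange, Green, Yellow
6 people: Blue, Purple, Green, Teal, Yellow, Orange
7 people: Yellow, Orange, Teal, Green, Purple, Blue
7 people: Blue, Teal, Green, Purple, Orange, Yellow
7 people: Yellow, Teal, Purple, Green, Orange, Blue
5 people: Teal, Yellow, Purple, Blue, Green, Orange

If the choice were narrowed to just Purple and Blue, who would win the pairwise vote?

Blue

Purple is ranked above Blue on 19 ballots; Blue above Purple on 22.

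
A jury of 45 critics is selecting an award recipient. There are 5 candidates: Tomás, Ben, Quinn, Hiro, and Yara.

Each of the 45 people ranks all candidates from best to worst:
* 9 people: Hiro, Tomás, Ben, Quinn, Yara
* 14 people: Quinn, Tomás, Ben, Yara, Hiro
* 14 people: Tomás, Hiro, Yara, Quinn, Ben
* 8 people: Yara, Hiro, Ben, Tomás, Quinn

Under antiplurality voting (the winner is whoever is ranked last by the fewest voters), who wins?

Last-place votes: Tomás 0, Ben 14, Quinn 8, Hiro 14, Yara 9.

Tomás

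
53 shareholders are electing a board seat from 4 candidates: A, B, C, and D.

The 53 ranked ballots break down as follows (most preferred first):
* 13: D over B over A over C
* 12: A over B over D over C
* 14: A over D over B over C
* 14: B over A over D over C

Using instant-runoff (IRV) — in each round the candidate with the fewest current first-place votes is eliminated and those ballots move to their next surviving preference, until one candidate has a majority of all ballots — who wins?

Round 1: A 26, B 14, C 0, D 13. C eliminated.
Round 2: A 26, B 14, D 13. D eliminated.
Round 3: A 26, B 27. B has a majority (≥27).

B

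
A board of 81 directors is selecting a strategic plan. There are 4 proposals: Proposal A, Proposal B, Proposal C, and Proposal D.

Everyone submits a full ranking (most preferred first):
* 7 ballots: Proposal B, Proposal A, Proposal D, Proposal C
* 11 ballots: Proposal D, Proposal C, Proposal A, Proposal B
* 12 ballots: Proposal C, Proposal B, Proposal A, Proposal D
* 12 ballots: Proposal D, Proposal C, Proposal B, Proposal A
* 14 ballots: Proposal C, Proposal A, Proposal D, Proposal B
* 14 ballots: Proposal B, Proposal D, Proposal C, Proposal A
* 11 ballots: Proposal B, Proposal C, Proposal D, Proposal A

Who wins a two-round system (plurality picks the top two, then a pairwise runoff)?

Round 1 first-place votes: Proposal A 0, Proposal B 32, Proposal C 26, Proposal D 23. Proposal B and Proposal C advance.
Runoff: Proposal B is ranked above Proposal C on 32 ballots, Proposal C above Proposal B on 49.

Proposal C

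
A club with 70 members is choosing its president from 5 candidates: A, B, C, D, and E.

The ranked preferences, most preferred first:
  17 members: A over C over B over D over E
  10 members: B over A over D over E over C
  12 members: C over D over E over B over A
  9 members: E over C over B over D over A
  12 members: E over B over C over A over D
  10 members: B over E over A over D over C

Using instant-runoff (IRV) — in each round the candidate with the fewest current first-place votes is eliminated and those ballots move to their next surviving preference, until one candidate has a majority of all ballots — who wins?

Round 1: A 17, B 20, C 12, D 0, E 21. D eliminated.
Round 2: A 17, B 20, C 12, E 21. C eliminated.
Round 3: A 17, B 20, E 33. A eliminated.
Round 4: B 37, E 33. B has a majority (≥36).

B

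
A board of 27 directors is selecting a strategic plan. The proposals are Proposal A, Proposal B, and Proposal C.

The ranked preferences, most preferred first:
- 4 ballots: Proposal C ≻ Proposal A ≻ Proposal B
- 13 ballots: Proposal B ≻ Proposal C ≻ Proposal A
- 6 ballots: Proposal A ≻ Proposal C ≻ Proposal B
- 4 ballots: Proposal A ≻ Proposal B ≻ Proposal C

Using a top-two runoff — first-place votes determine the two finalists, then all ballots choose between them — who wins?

Proposal A

Round 1 first-place votes: Proposal A 10, Proposal B 13, Proposal C 4. Proposal B and Proposal A advance.
Runoff: Proposal B is ranked above Proposal A on 13 ballots, Proposal A above Proposal B on 14.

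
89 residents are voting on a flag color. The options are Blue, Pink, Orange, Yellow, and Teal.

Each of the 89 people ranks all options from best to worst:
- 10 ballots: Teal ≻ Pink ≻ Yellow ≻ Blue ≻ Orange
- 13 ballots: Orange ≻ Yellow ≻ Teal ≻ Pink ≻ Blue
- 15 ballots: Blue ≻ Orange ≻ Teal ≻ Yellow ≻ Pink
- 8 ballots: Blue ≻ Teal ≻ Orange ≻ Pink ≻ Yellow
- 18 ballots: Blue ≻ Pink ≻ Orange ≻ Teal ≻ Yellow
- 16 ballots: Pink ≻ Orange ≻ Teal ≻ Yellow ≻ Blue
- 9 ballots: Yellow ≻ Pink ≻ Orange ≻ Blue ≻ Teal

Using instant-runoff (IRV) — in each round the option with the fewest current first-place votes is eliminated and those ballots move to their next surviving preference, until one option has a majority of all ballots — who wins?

Pink

Round 1: Blue 41, Pink 16, Orange 13, Yellow 9, Teal 10. Yellow eliminated.
Round 2: Blue 41, Pink 25, Orange 13, Teal 10. Teal eliminated.
Round 3: Blue 41, Pink 35, Orange 13. Orange eliminated.
Round 4: Blue 41, Pink 48. Pink has a majority (≥45).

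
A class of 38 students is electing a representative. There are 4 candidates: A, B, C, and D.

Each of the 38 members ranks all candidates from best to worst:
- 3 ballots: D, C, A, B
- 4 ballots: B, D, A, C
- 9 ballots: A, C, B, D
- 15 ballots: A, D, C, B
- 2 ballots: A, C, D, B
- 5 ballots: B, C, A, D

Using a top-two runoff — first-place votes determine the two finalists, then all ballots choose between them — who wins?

Round 1 first-place votes: A 26, B 9, C 0, D 3. A and B advance.
Runoff: A is ranked above B on 29 ballots, B above A on 9.

A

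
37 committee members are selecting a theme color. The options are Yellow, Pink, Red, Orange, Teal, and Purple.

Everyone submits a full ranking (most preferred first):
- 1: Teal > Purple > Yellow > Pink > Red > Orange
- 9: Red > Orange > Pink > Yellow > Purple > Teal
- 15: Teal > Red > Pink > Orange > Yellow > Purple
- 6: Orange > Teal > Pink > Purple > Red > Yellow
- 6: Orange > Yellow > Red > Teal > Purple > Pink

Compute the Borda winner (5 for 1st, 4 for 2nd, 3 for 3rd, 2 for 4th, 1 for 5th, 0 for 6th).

Yellow: 1×3 + 9×2 + 15×1 + 6×0 + 6×4 = 60
Pink: 1×2 + 9×3 + 15×3 + 6×3 + 6×0 = 92
Red: 1×1 + 9×5 + 15×4 + 6×1 + 6×3 = 130
Orange: 1×0 + 9×4 + 15×2 + 6×5 + 6×5 = 126
Teal: 1×5 + 9×0 + 15×5 + 6×4 + 6×2 = 116
Purple: 1×4 + 9×1 + 15×0 + 6×2 + 6×1 = 31

Red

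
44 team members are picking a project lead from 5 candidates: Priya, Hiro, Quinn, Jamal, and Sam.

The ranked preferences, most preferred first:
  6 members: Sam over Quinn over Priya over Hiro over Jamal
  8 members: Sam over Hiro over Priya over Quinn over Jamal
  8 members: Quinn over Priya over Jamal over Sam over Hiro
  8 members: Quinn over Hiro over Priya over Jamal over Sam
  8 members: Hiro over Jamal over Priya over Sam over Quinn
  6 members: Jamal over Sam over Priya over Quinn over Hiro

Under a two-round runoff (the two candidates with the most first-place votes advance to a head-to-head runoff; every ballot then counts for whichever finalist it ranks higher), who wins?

Round 1 first-place votes: Priya 0, Hiro 8, Quinn 16, Jamal 6, Sam 14. Quinn and Sam advance.
Runoff: Quinn is ranked above Sam on 16 ballots, Sam above Quinn on 28.

Sam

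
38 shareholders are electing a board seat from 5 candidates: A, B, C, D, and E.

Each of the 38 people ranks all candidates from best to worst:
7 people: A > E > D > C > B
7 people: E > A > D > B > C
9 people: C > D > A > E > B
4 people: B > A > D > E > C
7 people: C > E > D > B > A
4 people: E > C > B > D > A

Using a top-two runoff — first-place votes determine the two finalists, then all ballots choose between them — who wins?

E

Round 1 first-place votes: A 7, B 4, C 16, D 0, E 11. C and E advance.
Runoff: C is ranked above E on 16 ballots, E above C on 22.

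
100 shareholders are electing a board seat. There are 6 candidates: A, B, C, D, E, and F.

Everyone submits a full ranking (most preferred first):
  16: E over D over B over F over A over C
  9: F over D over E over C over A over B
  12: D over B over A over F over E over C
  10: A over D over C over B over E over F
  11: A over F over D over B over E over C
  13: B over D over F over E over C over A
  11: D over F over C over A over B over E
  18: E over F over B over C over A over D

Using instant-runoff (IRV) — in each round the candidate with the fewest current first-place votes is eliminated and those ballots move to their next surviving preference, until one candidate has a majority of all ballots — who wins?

D

Round 1: A 21, B 13, C 0, D 23, E 34, F 9. C eliminated.
Round 2: A 21, B 13, D 23, E 34, F 9. F eliminated.
Round 3: A 21, B 13, D 32, E 34. B eliminated.
Round 4: A 21, D 45, E 34. A eliminated.
Round 5: D 66, E 34. D has a majority (≥51).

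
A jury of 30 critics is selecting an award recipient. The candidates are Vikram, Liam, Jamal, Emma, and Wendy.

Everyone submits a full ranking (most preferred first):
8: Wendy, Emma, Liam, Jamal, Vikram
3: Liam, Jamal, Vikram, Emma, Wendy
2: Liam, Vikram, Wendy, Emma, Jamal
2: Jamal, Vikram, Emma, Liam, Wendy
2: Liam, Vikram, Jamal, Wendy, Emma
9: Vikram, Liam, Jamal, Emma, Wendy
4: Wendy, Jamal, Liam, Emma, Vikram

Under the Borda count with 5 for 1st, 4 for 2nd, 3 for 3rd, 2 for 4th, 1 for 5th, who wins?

Liam

Vikram: 8×1 + 3×3 + 2×4 + 2×4 + 2×4 + 9×5 + 4×1 = 90
Liam: 8×3 + 3×5 + 2×5 + 2×2 + 2×5 + 9×4 + 4×3 = 111
Jamal: 8×2 + 3×4 + 2×1 + 2×5 + 2×3 + 9×3 + 4×4 = 89
Emma: 8×4 + 3×2 + 2×2 + 2×3 + 2×1 + 9×2 + 4×2 = 76
Wendy: 8×5 + 3×1 + 2×3 + 2×1 + 2×2 + 9×1 + 4×5 = 84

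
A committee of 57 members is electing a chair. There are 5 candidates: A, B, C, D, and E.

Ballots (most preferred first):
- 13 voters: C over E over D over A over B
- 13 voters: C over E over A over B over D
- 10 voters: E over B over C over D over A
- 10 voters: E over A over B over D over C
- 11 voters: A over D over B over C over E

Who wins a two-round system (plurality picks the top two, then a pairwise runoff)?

C

Round 1 first-place votes: A 11, B 0, C 26, D 0, E 20. C and E advance.
Runoff: C is ranked above E on 37 ballots, E above C on 20.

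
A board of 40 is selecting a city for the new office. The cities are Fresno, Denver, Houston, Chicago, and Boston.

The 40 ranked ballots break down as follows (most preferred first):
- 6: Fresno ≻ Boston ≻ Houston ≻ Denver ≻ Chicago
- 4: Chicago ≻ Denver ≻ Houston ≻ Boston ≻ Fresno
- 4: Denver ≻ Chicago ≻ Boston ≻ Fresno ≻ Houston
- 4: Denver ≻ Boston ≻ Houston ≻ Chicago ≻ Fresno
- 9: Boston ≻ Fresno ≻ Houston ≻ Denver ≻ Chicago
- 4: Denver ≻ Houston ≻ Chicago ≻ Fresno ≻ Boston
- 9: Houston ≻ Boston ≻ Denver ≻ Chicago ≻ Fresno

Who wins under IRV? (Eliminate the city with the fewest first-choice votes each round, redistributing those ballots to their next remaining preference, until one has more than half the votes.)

Round 1: Fresno 6, Denver 12, Houston 9, Chicago 4, Boston 9. Chicago eliminated.
Round 2: Fresno 6, Denver 16, Houston 9, Boston 9. Fresno eliminated.
Round 3: Denver 16, Houston 9, Boston 15. Houston eliminated.
Round 4: Denver 16, Boston 24. Boston has a majority (≥21).

Boston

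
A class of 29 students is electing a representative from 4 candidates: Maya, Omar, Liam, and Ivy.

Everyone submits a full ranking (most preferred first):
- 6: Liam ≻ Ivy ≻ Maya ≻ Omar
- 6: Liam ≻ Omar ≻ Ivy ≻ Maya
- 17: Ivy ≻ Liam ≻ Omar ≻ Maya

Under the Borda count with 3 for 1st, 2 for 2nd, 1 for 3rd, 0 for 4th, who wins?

Maya: 6×1 + 6×0 + 17×0 = 6
Omar: 6×0 + 6×2 + 17×1 = 29
Liam: 6×3 + 6×3 + 17×2 = 70
Ivy: 6×2 + 6×1 + 17×3 = 69

Liam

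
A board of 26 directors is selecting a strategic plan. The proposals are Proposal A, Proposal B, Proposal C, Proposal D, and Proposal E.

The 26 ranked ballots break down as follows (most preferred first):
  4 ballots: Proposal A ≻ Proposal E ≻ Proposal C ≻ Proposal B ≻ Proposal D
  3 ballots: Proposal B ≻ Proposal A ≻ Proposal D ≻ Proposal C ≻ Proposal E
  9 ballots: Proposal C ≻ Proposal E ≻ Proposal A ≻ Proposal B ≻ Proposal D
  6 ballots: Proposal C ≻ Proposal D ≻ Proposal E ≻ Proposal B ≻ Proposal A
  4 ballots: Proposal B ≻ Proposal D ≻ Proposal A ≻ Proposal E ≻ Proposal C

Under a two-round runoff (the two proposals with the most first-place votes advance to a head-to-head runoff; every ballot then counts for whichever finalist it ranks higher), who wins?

Proposal C

Round 1 first-place votes: Proposal A 4, Proposal B 7, Proposal C 15, Proposal D 0, Proposal E 0. Proposal C and Proposal B advance.
Runoff: Proposal C is ranked above Proposal B on 19 ballots, Proposal B above Proposal C on 7.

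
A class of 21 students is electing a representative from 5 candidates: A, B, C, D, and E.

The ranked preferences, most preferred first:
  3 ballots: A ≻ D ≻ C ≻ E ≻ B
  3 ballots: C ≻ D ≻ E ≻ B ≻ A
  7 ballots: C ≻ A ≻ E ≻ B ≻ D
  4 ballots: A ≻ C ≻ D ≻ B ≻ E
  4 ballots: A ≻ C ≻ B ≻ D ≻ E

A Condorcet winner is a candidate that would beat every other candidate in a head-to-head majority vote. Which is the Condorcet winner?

A vs B: 18–3
A vs C: 11–10
A vs D: 18–3
A vs E: 18–3
A beats every other candidate.

A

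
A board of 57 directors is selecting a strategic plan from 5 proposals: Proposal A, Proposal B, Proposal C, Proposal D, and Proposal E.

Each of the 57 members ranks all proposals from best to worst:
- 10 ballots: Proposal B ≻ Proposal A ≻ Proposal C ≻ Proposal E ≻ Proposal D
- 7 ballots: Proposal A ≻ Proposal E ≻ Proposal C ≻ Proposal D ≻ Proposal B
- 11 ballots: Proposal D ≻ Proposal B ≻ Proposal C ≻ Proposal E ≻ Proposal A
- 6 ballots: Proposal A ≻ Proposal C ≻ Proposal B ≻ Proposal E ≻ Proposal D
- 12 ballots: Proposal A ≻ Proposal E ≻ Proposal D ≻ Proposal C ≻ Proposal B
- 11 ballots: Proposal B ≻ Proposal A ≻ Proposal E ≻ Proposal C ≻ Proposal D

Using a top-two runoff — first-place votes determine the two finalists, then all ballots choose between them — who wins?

Proposal B

Round 1 first-place votes: Proposal A 25, Proposal B 21, Proposal C 0, Proposal D 11, Proposal E 0. Proposal A and Proposal B advance.
Runoff: Proposal A is ranked above Proposal B on 25 ballots, Proposal B above Proposal A on 32.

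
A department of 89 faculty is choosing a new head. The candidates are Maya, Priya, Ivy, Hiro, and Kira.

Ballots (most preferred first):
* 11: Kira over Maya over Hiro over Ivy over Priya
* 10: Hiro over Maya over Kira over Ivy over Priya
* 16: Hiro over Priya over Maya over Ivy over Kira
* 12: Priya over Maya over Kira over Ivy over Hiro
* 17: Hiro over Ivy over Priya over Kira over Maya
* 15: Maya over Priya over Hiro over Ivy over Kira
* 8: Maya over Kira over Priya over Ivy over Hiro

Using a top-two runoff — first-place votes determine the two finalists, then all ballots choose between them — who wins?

Maya

Round 1 first-place votes: Maya 23, Priya 12, Ivy 0, Hiro 43, Kira 11. Hiro and Maya advance.
Runoff: Hiro is ranked above Maya on 43 ballots, Maya above Hiro on 46.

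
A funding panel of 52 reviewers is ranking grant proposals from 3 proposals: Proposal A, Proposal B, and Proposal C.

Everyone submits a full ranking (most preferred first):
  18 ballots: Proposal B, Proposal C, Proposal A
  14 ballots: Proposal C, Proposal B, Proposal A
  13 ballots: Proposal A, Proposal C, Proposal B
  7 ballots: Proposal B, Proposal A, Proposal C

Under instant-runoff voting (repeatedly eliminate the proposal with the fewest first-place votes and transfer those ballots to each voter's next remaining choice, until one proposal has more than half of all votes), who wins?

Round 1: Proposal A 13, Proposal B 25, Proposal C 14. Proposal A eliminated.
Round 2: Proposal B 25, Proposal C 27. Proposal C has a majority (≥27).

Proposal C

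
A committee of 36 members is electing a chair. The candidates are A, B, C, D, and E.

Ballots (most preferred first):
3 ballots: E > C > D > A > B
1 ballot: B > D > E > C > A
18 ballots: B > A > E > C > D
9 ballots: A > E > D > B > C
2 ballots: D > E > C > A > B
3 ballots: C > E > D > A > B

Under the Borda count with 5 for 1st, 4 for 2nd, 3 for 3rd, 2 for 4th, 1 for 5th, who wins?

A

A: 3×2 + 1×1 + 18×4 + 9×5 + 2×2 + 3×2 = 134
B: 3×1 + 1×5 + 18×5 + 9×2 + 2×1 + 3×1 = 121
C: 3×4 + 1×2 + 18×2 + 9×1 + 2×3 + 3×5 = 80
D: 3×3 + 1×4 + 18×1 + 9×3 + 2×5 + 3×3 = 77
E: 3×5 + 1×3 + 18×3 + 9×4 + 2×4 + 3×4 = 128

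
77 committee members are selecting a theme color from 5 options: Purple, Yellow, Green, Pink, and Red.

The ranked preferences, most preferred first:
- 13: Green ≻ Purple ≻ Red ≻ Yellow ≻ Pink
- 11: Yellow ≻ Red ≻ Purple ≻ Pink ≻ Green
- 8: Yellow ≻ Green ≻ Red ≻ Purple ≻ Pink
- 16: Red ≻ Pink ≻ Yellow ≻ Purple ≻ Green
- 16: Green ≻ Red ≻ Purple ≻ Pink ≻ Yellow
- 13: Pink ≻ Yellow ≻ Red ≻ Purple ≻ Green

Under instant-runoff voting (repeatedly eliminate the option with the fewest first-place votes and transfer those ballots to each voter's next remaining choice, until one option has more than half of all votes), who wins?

Round 1: Purple 0, Yellow 19, Green 29, Pink 13, Red 16. Purple eliminated.
Round 2: Yellow 19, Green 29, Pink 13, Red 16. Pink eliminated.
Round 3: Yellow 32, Green 29, Red 16. Red eliminated.
Round 4: Yellow 48, Green 29. Yellow has a majority (≥39).

Yellow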